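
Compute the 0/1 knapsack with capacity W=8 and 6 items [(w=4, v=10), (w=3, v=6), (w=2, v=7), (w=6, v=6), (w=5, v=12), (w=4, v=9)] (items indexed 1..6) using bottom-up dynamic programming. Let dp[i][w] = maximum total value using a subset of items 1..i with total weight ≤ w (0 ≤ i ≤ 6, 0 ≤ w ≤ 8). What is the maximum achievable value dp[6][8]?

i\w   0   1   2   3   4   5   6   7   8
  0   0   0   0   0   0   0   0   0   0
  1   0   0   0   0  10  10  10  10  10
  2   0   0   0   6  10  10  10  16  16
  3   0   0   7   7  10  13  17  17  17
  4   0   0   7   7  10  13  17  17  17
  5   0   0   7   7  10  13  17  19  19
  6   0   0   7   7  10  13  17  19  19

19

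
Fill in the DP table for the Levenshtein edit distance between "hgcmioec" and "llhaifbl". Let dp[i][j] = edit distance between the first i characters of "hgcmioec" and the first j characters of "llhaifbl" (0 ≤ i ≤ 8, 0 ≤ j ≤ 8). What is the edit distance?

   ''  l  l  h  a  i  f  b  l
''  0  1  2  3  4  5  6  7  8
 h  1  1  2  2  3  4  5  6  7
 g  2  2  2  3  3  4  5  6  7
 c  3  3  3  3  4  4  5  6  7
 m  4  4  4  4  4  5  5  6  7
 i  5  5  5  5  5  4  5  6  7
 o  6  6  6  6  6  5  5  6  7
 e  7  7  7  7  7  6  6  6  7
 c  8  8  8  8  8  7  7  7  7

7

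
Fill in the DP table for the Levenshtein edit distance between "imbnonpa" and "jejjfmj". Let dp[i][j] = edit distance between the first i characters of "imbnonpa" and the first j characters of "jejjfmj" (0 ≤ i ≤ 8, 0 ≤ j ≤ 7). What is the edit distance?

8

   ''  j  e  j  j  f  m  j
''  0  1  2  3  4  5  6  7
 i  1  1  2  3  4  5  6  7
 m  2  2  2  3  4  5  5  6
 b  3  3  3  3  4  5  6  6
 n  4  4  4  4  4  5  6  7
 o  5  5  5  5  5  5  6  7
 n  6  6  6  6  6  6  6  7
 p  7  7  7  7  7  7  7  7
 a  8  8  8  8  8  8  8  8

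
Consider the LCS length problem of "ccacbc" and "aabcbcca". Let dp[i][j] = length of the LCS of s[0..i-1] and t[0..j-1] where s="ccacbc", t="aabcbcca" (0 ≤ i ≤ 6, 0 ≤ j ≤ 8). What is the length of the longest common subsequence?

   ''  a  a  b  c  b  c  c  a
''  0  0  0  0  0  0  0  0  0
 c  0  0  0  0  1  1  1  1  1
 c  0  0  0  0  1  1  2  2  2
 a  0  1  1  1  1  1  2  2  3
 c  0  1  1  1  2  2  2  3  3
 b  0  1  1  2  2  3  3  3  3
 c  0  1  1  2  3  3  4  4  4

4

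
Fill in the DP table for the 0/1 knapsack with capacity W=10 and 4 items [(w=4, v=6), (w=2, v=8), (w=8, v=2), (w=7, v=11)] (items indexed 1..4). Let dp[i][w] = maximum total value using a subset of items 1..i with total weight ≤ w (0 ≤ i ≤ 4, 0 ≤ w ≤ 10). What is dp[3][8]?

i\w   0   1   2   3   4   5   6   7   8   9  10
  0   0   0   0   0   0   0   0   0   0   0   0
  1   0   0   0   0   6   6   6   6   6   6   6
  2   0   0   8   8   8   8  14  14  14  14  14
  3   0   0   8   8   8   8  14  14  14  14  14
  4   0   0   8   8   8   8  14  14  14  19  19

14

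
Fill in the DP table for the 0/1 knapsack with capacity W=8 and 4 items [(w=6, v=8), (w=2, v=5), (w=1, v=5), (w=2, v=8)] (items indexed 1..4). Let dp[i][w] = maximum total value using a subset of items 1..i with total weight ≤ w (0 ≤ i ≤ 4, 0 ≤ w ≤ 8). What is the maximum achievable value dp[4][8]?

i\w   0   1   2   3   4   5   6   7   8
  0   0   0   0   0   0   0   0   0   0
  1   0   0   0   0   0   0   8   8   8
  2   0   0   5   5   5   5   8   8  13
  3   0   5   5  10  10  10  10  13  13
  4   0   5   8  13  13  18  18  18  18

18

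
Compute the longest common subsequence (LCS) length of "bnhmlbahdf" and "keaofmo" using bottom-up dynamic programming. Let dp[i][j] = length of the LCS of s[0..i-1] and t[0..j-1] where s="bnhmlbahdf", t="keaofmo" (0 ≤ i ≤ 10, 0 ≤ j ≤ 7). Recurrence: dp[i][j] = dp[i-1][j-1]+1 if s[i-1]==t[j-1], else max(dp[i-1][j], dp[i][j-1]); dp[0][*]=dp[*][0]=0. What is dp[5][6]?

1

   ''  k  e  a  o  f  m  o
''  0  0  0  0  0  0  0  0
 b  0  0  0  0  0  0  0  0
 n  0  0  0  0  0  0  0  0
 h  0  0  0  0  0  0  0  0
 m  0  0  0  0  0  0  1  1
 l  0  0  0  0  0  0  1  1
 b  0  0  0  0  0  0  1  1
 a  0  0  0  1  1  1  1  1
 h  0  0  0  1  1  1  1  1
 d  0  0  0  1  1  1  1  1
 f  0  0  0  1  1  2  2  2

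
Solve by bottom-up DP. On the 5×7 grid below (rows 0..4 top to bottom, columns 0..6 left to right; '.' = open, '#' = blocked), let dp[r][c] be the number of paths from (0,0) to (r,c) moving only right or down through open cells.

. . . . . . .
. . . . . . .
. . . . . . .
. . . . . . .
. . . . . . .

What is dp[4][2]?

r\c   0   1   2   3   4   5   6
  0   1   1   1   1   1   1   1
  1   1   2   3   4   5   6   7
  2   1   3   6  10  15  21  28
  3   1   4  10  20  35  56  84
  4   1   5  15  35  70 126 210

15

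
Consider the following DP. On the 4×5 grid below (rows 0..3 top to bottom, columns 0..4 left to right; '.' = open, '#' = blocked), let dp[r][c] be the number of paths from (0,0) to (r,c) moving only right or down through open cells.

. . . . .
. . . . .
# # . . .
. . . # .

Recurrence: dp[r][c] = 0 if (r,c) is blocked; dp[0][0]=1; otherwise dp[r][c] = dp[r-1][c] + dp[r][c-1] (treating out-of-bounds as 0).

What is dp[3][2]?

r\c   0   1   2   3   4
  0   1   1   1   1   1
  1   1   2   3   4   5
  2   0   0   3   7  12
  3   0   0   3   0  12

3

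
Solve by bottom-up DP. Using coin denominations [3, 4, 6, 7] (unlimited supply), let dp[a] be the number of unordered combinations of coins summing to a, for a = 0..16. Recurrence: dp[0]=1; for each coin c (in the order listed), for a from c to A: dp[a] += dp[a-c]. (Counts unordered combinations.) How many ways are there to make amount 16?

after  coin     0     1     2     3     4     5     6     7     8     9    10    11    12    13    14    15    16
          3     1     0     0     1     0     0     1     0     0     1     0     0     1     0     0     1     0
          4     1     0     0     1     1     0     1     1     1     1     1     1     2     1     1     2     2
          6     1     0     0     1     1     0     2     1     1     2     2     1     4     2     2     4     4
          7     1     0     0     1     1     0     2     2     1     2     3     2     4     4     4     5     6

6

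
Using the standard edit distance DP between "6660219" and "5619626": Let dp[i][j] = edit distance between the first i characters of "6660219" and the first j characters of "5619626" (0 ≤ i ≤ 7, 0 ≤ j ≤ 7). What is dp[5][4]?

4

   ''  5  6  1  9  6  2  6
''  0  1  2  3  4  5  6  7
 6  1  1  1  2  3  4  5  6
 6  2  2  1  2  3  3  4  5
 6  3  3  2  2  3  3  4  4
 0  4  4  3  3  3  4  4  5
 2  5  5  4  4  4  4  4  5
 1  6  6  5  4  5  5  5  5
 9  7  7  6  5  4  5  6  6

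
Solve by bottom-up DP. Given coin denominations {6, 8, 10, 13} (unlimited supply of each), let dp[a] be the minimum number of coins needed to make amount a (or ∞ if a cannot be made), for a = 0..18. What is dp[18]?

 a  0  1  2  3  4  5  6  7  8  9 10 11 12 13 14 15 16 17 18
dp  0  -  -  -  -  -  1  -  1  -  1  -  2  1  2  -  2  -  2
(- denotes ∞ / unreachable)

2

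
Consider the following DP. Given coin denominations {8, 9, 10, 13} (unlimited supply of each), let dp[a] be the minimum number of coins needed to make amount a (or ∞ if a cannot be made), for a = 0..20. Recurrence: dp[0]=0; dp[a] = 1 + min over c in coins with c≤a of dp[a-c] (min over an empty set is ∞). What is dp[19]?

 a  0  1  2  3  4  5  6  7  8  9 10 11 12 13 14 15 16 17 18 19 20
dp  0  -  -  -  -  -  -  -  1  1  1  -  -  1  -  -  2  2  2  2  2
(- denotes ∞ / unreachable)

2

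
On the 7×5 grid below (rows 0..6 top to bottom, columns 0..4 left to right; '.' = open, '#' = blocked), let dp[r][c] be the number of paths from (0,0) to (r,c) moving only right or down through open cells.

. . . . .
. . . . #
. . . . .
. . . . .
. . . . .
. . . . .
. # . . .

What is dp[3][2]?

10

r\c   0   1   2   3   4
  0   1   1   1   1   1
  1   1   2   3   4   0
  2   1   3   6  10  10
  3   1   4  10  20  30
  4   1   5  15  35  65
  5   1   6  21  56 121
  6   1   0  21  77 198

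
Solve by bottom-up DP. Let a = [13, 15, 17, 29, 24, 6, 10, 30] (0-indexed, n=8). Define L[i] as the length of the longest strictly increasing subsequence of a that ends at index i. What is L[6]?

   i    0    1    2    3    4    5    6    7
a[i]   13   15   17   29   24    6   10   30
L[i]    1    2    3    4    4    1    2    5

2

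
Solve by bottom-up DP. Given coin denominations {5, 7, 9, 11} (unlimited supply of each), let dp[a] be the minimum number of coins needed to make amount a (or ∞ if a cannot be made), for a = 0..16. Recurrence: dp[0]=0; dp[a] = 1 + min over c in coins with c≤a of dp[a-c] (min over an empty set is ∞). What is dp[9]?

 a  0  1  2  3  4  5  6  7  8  9 10 11 12 13 14 15 16
dp  0  -  -  -  -  1  -  1  -  1  2  1  2  -  2  3  2
(- denotes ∞ / unreachable)

1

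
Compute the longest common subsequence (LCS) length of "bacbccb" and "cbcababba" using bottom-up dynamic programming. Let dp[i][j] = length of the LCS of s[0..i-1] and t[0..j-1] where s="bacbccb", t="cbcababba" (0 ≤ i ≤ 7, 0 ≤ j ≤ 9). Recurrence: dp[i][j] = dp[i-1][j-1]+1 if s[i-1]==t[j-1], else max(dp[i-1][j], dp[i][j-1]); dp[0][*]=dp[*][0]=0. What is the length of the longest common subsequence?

   ''  c  b  c  a  b  a  b  b  a
''  0  0  0  0  0  0  0  0  0  0
 b  0  0  1  1  1  1  1  1  1  1
 a  0  0  1  1  2  2  2  2  2  2
 c  0  1  1  2  2  2  2  2  2  2
 b  0  1  2  2  2  3  3  3  3  3
 c  0  1  2  3  3  3  3  3  3  3
 c  0  1  2  3  3  3  3  3  3  3
 b  0  1  2  3  3  4  4  4  4  4

4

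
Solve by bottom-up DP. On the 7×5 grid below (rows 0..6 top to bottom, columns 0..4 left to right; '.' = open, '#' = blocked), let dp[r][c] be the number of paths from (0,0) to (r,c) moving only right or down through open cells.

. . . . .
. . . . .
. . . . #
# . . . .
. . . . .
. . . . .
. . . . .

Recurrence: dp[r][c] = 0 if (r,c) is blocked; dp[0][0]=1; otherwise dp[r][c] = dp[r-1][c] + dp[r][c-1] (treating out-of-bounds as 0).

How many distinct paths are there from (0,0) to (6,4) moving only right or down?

160

r\c   0   1   2   3   4
  0   1   1   1   1   1
  1   1   2   3   4   5
  2   1   3   6  10   0
  3   0   3   9  19  19
  4   0   3  12  31  50
  5   0   3  15  46  96
  6   0   3  18  64 160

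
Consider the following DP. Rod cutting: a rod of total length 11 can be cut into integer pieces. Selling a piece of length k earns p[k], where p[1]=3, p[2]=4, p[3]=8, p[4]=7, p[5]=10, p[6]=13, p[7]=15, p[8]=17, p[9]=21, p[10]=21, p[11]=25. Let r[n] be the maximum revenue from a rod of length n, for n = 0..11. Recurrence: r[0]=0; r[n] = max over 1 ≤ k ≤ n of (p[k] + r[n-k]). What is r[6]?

   n    0    1    2    3    4    5    6    7    8    9   10   11
r[n]    0    3    6    9   12   15   18   21   24   27   30   33

18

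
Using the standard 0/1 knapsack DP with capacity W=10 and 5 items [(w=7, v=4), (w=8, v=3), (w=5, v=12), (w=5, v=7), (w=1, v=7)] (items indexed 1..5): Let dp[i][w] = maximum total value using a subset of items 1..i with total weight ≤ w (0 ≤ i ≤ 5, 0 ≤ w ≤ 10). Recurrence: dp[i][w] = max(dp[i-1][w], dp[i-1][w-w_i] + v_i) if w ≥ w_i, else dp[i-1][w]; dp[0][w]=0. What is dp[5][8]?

19

i\w   0   1   2   3   4   5   6   7   8   9  10
  0   0   0   0   0   0   0   0   0   0   0   0
  1   0   0   0   0   0   0   0   4   4   4   4
  2   0   0   0   0   0   0   0   4   4   4   4
  3   0   0   0   0   0  12  12  12  12  12  12
  4   0   0   0   0   0  12  12  12  12  12  19
  5   0   7   7   7   7  12  19  19  19  19  19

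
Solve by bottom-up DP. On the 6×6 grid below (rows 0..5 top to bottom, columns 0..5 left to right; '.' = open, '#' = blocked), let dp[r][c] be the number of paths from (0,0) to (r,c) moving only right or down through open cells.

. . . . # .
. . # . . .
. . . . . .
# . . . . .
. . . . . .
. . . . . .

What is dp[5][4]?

65

r\c   0   1   2   3   4   5
  0   1   1   1   1   0   0
  1   1   2   0   1   1   1
  2   1   3   3   4   5   6
  3   0   3   6  10  15  21
  4   0   3   9  19  34  55
  5   0   3  12  31  65 120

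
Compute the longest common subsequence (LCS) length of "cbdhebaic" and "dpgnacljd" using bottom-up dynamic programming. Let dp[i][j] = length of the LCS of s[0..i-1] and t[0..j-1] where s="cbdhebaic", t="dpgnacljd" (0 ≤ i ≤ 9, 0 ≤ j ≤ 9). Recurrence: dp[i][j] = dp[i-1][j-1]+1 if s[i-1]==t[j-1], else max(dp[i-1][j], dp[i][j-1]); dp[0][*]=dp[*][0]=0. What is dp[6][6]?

   ''  d  p  g  n  a  c  l  j  d
''  0  0  0  0  0  0  0  0  0  0
 c  0  0  0  0  0  0  1  1  1  1
 b  0  0  0  0  0  0  1  1  1  1
 d  0  1  1  1  1  1  1  1  1  2
 h  0  1  1  1  1  1  1  1  1  2
 e  0  1  1  1  1  1  1  1  1  2
 b  0  1  1  1  1  1  1  1  1  2
 a  0  1  1  1  1  2  2  2  2  2
 i  0  1  1  1  1  2  2  2  2  2
 c  0  1  1  1  1  2  3  3  3  3

1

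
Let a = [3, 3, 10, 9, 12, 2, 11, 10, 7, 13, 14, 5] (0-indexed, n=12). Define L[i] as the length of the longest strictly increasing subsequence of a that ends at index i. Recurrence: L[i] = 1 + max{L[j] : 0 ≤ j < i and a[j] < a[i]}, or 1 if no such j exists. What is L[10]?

   i    0    1    2    3    4    5    6    7    8    9   10   11
a[i]    3    3   10    9   12    2   11   10    7   13   14    5
L[i]    1    1    2    2    3    1    3    3    2    4    5    2

5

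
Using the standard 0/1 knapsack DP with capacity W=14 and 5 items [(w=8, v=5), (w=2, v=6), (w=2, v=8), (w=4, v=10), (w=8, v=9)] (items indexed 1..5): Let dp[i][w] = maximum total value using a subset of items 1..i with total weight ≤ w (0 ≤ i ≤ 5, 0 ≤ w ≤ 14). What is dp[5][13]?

24

i\w   0   1   2   3   4   5   6   7   8   9  10  11  12  13  14
  0   0   0   0   0   0   0   0   0   0   0   0   0   0   0   0
  1   0   0   0   0   0   0   0   0   5   5   5   5   5   5   5
  2   0   0   6   6   6   6   6   6   6   6  11  11  11  11  11
  3   0   0   8   8  14  14  14  14  14  14  14  14  19  19  19
  4   0   0   8   8  14  14  18  18  24  24  24  24  24  24  24
  5   0   0   8   8  14  14  18  18  24  24  24  24  24  24  27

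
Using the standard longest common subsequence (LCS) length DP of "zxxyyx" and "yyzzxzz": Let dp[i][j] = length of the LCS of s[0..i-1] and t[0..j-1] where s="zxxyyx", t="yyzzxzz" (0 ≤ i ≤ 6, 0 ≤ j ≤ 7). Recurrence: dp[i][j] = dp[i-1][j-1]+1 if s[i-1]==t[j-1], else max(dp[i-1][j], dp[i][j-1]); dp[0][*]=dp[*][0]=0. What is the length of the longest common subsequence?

   ''  y  y  z  z  x  z  z
''  0  0  0  0  0  0  0  0
 z  0  0  0  1  1  1  1  1
 x  0  0  0  1  1  2  2  2
 x  0  0  0  1  1  2  2  2
 y  0  1  1  1  1  2  2  2
 y  0  1  2  2  2  2  2  2
 x  0  1  2  2  2  3  3  3

3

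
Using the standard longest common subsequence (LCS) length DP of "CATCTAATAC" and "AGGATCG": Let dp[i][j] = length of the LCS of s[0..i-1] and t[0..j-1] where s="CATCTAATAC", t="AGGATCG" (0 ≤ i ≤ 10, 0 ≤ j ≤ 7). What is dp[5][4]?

1

   ''  A  G  G  A  T  C  G
''  0  0  0  0  0  0  0  0
 C  0  0  0  0  0  0  1  1
 A  0  1  1  1  1  1  1  1
 T  0  1  1  1  1  2  2  2
 C  0  1  1  1  1  2  3  3
 T  0  1  1  1  1  2  3  3
 A  0  1  1  1  2  2  3  3
 A  0  1  1  1  2  2  3  3
 T  0  1  1  1  2  3  3  3
 A  0  1  1  1  2  3  3  3
 C  0  1  1  1  2  3  4  4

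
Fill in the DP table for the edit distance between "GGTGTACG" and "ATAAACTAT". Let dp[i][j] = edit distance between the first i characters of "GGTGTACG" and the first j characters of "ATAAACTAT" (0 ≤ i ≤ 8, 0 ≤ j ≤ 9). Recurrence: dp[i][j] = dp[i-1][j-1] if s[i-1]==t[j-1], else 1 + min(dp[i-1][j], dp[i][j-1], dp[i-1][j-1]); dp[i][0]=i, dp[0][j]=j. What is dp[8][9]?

   ''  A  T  A  A  A  C  T  A  T
''  0  1  2  3  4  5  6  7  8  9
 G  1  1  2  3  4  5  6  7  8  9
 G  2  2  2  3  4  5  6  7  8  9
 T  3  3  2  3  4  5  6  6  7  8
 G  4  4  3  3  4  5  6  7  7  8
 T  5  5  4  4  4  5  6  6  7  7
 A  6  5  5  4  4  4  5  6  6  7
 C  7  6  6  5  5  5  4  5  6  7
 G  8  7  7  6  6  6  5  5  6  7

7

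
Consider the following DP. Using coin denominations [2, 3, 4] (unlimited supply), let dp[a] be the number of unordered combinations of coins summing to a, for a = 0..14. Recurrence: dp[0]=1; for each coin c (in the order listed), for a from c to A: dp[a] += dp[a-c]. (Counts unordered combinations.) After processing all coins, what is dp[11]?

after  coin     0     1     2     3     4     5     6     7     8     9    10    11    12    13    14
          2     1     0     1     0     1     0     1     0     1     0     1     0     1     0     1
          3     1     0     1     1     1     1     2     1     2     2     2     2     3     2     3
          4     1     0     1     1     2     1     3     2     4     3     5     4     7     5     8

4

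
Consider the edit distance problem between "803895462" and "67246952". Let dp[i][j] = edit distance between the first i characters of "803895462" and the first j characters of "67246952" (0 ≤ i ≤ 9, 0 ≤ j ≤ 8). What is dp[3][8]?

   ''  6  7  2  4  6  9  5  2
''  0  1  2  3  4  5  6  7  8
 8  1  1  2  3  4  5  6  7  8
 0  2  2  2  3  4  5  6  7  8
 3  3  3  3  3  4  5  6  7  8
 8  4  4  4  4  4  5  6  7  8
 9  5  5  5  5  5  5  5  6  7
 5  6  6  6  6  6  6  6  5  6
 4  7  7  7  7  6  7  7  6  6
 6  8  7  8  8  7  6  7  7  7
 2  9  8  8  8  8  7  7  8  7

8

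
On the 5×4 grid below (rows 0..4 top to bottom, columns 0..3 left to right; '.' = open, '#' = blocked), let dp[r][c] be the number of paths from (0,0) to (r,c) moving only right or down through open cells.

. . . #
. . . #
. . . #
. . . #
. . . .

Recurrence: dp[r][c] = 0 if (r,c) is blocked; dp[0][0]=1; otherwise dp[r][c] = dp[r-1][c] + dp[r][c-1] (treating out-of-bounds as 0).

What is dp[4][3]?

15

r\c   0   1   2   3
  0   1   1   1   0
  1   1   2   3   0
  2   1   3   6   0
  3   1   4  10   0
  4   1   5  15  15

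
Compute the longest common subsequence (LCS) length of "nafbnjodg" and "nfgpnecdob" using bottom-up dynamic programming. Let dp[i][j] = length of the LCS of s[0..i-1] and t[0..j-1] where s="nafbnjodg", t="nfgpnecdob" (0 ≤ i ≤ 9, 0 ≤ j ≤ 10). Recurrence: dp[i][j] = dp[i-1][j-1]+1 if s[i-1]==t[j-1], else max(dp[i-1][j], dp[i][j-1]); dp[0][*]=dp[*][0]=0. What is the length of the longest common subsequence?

4

   ''  n  f  g  p  n  e  c  d  o  b
''  0  0  0  0  0  0  0  0  0  0  0
 n  0  1  1  1  1  1  1  1  1  1  1
 a  0  1  1  1  1  1  1  1  1  1  1
 f  0  1  2  2  2  2  2  2  2  2  2
 b  0  1  2  2  2  2  2  2  2  2  3
 n  0  1  2  2  2  3  3  3  3  3  3
 j  0  1  2  2  2  3  3  3  3  3  3
 o  0  1  2  2  2  3  3  3  3  4  4
 d  0  1  2  2  2  3  3  3  4  4  4
 g  0  1  2  3  3  3  3  3  4  4  4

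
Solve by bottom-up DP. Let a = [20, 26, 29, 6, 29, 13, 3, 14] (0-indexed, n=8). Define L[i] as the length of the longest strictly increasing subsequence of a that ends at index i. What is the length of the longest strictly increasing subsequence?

   i    0    1    2    3    4    5    6    7
a[i]   20   26   29    6   29   13    3   14
L[i]    1    2    3    1    3    2    1    3

3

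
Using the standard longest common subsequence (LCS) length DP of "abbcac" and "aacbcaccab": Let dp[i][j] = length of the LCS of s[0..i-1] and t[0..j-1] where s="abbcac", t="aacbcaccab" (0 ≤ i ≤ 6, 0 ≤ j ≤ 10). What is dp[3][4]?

   ''  a  a  c  b  c  a  c  c  a  b
''  0  0  0  0  0  0  0  0  0  0  0
 a  0  1  1  1  1  1  1  1  1  1  1
 b  0  1  1  1  2  2  2  2  2  2  2
 b  0  1  1  1  2  2  2  2  2  2  3
 c  0  1  1  2  2  3  3  3  3  3  3
 a  0  1  2  2  2  3  4  4  4  4  4
 c  0  1  2  3  3  3  4  5  5  5  5

2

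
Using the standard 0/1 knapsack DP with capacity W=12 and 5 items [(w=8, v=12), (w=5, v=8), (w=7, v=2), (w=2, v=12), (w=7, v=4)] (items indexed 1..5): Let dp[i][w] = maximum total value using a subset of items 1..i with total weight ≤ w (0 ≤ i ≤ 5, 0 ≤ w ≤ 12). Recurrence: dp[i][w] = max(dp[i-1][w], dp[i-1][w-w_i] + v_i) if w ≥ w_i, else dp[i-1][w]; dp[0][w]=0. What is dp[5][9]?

i\w   0   1   2   3   4   5   6   7   8   9  10  11  12
  0   0   0   0   0   0   0   0   0   0   0   0   0   0
  1   0   0   0   0   0   0   0   0  12  12  12  12  12
  2   0   0   0   0   0   8   8   8  12  12  12  12  12
  3   0   0   0   0   0   8   8   8  12  12  12  12  12
  4   0   0  12  12  12  12  12  20  20  20  24  24  24
  5   0   0  12  12  12  12  12  20  20  20  24  24  24

20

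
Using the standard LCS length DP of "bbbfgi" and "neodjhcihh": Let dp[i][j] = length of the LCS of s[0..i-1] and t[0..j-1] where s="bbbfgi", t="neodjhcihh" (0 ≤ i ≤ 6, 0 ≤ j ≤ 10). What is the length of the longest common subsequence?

1

   ''  n  e  o  d  j  h  c  i  h  h
''  0  0  0  0  0  0  0  0  0  0  0
 b  0  0  0  0  0  0  0  0  0  0  0
 b  0  0  0  0  0  0  0  0  0  0  0
 b  0  0  0  0  0  0  0  0  0  0  0
 f  0  0  0  0  0  0  0  0  0  0  0
 g  0  0  0  0  0  0  0  0  0  0  0
 i  0  0  0  0  0  0  0  0  1  1  1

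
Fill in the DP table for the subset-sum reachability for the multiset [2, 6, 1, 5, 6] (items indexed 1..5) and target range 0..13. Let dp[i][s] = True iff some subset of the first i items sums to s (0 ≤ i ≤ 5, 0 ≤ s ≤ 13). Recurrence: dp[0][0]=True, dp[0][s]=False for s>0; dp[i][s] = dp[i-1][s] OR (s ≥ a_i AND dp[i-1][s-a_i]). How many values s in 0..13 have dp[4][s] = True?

12

i\s   0   1   2   3   4   5   6   7   8   9  10  11  12  13
  0   T   F   F   F   F   F   F   F   F   F   F   F   F   F
  1   T   F   T   F   F   F   F   F   F   F   F   F   F   F
  2   T   F   T   F   F   F   T   F   T   F   F   F   F   F
  3   T   T   T   T   F   F   T   T   T   T   F   F   F   F
  4   T   T   T   T   F   T   T   T   T   T   F   T   T   T
  5   T   T   T   T   F   T   T   T   T   T   F   T   T   T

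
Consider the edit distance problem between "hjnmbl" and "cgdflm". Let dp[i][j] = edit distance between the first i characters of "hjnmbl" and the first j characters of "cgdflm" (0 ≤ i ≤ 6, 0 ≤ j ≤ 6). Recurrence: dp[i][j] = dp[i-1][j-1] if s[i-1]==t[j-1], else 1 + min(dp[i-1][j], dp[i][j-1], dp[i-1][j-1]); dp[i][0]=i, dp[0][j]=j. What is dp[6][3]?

   ''  c  g  d  f  l  m
''  0  1  2  3  4  5  6
 h  1  1  2  3  4  5  6
 j  2  2  2  3  4  5  6
 n  3  3  3  3  4  5  6
 m  4  4  4  4  4  5  5
 b  5  5  5  5  5  5  6
 l  6  6  6  6  6  5  6

6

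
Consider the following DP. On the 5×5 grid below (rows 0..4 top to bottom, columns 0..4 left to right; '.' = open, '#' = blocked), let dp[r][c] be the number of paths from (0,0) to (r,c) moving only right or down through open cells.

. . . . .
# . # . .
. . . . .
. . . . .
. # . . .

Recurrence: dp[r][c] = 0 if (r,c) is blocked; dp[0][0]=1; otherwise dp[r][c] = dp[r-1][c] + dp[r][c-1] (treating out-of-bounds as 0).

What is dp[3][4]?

r\c   0   1   2   3   4
  0   1   1   1   1   1
  1   0   1   0   1   2
  2   0   1   1   2   4
  3   0   1   2   4   8
  4   0   0   2   6  14

8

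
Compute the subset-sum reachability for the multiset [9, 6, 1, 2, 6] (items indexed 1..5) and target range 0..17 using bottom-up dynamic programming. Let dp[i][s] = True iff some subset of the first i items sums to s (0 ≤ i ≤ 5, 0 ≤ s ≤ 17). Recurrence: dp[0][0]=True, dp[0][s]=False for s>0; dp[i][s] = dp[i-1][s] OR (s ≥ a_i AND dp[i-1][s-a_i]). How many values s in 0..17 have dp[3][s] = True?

8

i\s   0   1   2   3   4   5   6   7   8   9  10  11  12  13  14  15  16  17
  0   T   F   F   F   F   F   F   F   F   F   F   F   F   F   F   F   F   F
  1   T   F   F   F   F   F   F   F   F   T   F   F   F   F   F   F   F   F
  2   T   F   F   F   F   F   T   F   F   T   F   F   F   F   F   T   F   F
  3   T   T   F   F   F   F   T   T   F   T   T   F   F   F   F   T   T   F
  4   T   T   T   T   F   F   T   T   T   T   T   T   T   F   F   T   T   T
  5   T   T   T   T   F   F   T   T   T   T   T   T   T   T   T   T   T   T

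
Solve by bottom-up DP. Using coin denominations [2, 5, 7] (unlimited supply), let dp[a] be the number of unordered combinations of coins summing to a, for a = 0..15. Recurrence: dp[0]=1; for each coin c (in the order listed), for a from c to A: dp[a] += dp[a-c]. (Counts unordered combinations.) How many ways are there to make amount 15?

3

after  coin     0     1     2     3     4     5     6     7     8     9    10    11    12    13    14    15
          2     1     0     1     0     1     0     1     0     1     0     1     0     1     0     1     0
          5     1     0     1     0     1     1     1     1     1     1     2     1     2     1     2     2
          7     1     0     1     0     1     1     1     2     1     2     2     2     3     2     4     3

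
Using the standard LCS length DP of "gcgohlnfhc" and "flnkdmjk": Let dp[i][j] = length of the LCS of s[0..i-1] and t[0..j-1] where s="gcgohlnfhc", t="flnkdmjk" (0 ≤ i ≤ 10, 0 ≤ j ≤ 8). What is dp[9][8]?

2

   ''  f  l  n  k  d  m  j  k
''  0  0  0  0  0  0  0  0  0
 g  0  0  0  0  0  0  0  0  0
 c  0  0  0  0  0  0  0  0  0
 g  0  0  0  0  0  0  0  0  0
 o  0  0  0  0  0  0  0  0  0
 h  0  0  0  0  0  0  0  0  0
 l  0  0  1  1  1  1  1  1  1
 n  0  0  1  2  2  2  2  2  2
 f  0  1  1  2  2  2  2  2  2
 h  0  1  1  2  2  2  2  2  2
 c  0  1  1  2  2  2  2  2  2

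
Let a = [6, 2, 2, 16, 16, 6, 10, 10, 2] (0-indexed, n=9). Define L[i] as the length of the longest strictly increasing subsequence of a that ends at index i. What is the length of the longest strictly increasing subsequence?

3

   i    0    1    2    3    4    5    6    7    8
a[i]    6    2    2   16   16    6   10   10    2
L[i]    1    1    1    2    2    2    3    3    1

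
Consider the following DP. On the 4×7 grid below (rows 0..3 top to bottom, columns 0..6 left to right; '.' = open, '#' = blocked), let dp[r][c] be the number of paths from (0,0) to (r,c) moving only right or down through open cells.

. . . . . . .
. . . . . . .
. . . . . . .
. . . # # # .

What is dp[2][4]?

15

r\c   0   1   2   3   4   5   6
  0   1   1   1   1   1   1   1
  1   1   2   3   4   5   6   7
  2   1   3   6  10  15  21  28
  3   1   4  10   0   0   0  28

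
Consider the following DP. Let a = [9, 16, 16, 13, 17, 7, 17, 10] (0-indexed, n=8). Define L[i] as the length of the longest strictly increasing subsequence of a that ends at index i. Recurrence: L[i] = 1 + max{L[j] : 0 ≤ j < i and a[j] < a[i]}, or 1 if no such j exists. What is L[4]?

3

   i    0    1    2    3    4    5    6    7
a[i]    9   16   16   13   17    7   17   10
L[i]    1    2    2    2    3    1    3    2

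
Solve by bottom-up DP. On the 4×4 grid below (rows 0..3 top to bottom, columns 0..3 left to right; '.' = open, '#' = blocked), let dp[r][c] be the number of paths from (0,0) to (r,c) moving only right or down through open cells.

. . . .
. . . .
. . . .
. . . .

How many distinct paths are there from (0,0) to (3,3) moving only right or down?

r\c   0   1   2   3
  0   1   1   1   1
  1   1   2   3   4
  2   1   3   6  10
  3   1   4  10  20

20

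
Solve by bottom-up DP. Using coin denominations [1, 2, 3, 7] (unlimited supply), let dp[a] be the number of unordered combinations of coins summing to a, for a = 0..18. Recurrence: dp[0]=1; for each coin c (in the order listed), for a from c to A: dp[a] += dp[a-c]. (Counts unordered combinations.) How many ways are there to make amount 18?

57

after  coin     0     1     2     3     4     5     6     7     8     9    10    11    12    13    14    15    16    17    18
          1     1     1     1     1     1     1     1     1     1     1     1     1     1     1     1     1     1     1     1
          2     1     1     2     2     3     3     4     4     5     5     6     6     7     7     8     8     9     9    10
          3     1     1     2     3     4     5     7     8    10    12    14    16    19    21    24    27    30    33    37
          7     1     1     2     3     4     5     7     9    11    14    17    20    24    28    33    38    44    50    57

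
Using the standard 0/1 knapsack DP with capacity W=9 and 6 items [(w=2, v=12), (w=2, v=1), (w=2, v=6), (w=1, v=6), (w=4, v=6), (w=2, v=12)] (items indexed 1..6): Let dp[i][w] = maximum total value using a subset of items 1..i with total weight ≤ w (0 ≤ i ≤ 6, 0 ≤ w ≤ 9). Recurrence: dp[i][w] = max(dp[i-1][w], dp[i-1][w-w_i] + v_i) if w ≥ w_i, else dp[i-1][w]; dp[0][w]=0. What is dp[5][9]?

i\w   0   1   2   3   4   5   6   7   8   9
  0   0   0   0   0   0   0   0   0   0   0
  1   0   0  12  12  12  12  12  12  12  12
  2   0   0  12  12  13  13  13  13  13  13
  3   0   0  12  12  18  18  19  19  19  19
  4   0   6  12  18  18  24  24  25  25  25
  5   0   6  12  18  18  24  24  25  25  30
  6   0   6  12  18  24  30  30  36  36  37

30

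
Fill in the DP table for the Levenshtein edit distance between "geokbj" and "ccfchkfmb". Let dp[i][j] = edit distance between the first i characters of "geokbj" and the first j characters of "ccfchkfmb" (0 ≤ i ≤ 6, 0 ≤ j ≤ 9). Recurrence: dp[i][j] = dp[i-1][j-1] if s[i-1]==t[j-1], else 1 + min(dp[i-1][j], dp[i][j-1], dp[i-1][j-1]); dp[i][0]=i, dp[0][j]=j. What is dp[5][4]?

   ''  c  c  f  c  h  k  f  m  b
''  0  1  2  3  4  5  6  7  8  9
 g  1  1  2  3  4  5  6  7  8  9
 e  2  2  2  3  4  5  6  7  8  9
 o  3  3  3  3  4  5  6  7  8  9
 k  4  4  4  4  4  5  5  6  7  8
 b  5  5  5  5  5  5  6  6  7  7
 j  6  6  6  6  6  6  6  7  7  8

5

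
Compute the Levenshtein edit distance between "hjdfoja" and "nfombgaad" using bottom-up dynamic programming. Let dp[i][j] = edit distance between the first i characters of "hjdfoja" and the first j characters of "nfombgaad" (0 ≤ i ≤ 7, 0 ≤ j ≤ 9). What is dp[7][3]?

5

   ''  n  f  o  m  b  g  a  a  d
''  0  1  2  3  4  5  6  7  8  9
 h  1  1  2  3  4  5  6  7  8  9
 j  2  2  2  3  4  5  6  7  8  9
 d  3  3  3  3  4  5  6  7  8  8
 f  4  4  3  4  4  5  6  7  8  9
 o  5  5  4  3  4  5  6  7  8  9
 j  6  6  5  4  4  5  6  7  8  9
 a  7  7  6  5  5  5  6  6  7  8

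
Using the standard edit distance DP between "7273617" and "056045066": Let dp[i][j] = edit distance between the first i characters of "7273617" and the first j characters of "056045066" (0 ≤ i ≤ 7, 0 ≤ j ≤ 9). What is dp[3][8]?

   ''  0  5  6  0  4  5  0  6  6
''  0  1  2  3  4  5  6  7  8  9
 7  1  1  2  3  4  5  6  7  8  9
 2  2  2  2  3  4  5  6  7  8  9
 7  3  3  3  3  4  5  6  7  8  9
 3  4  4  4  4  4  5  6  7  8  9
 6  5  5  5  4  5  5  6  7  7  8
 1  6  6  6  5  5  6  6  7  8  8
 7  7  7  7  6  6  6  7  7  8  9

8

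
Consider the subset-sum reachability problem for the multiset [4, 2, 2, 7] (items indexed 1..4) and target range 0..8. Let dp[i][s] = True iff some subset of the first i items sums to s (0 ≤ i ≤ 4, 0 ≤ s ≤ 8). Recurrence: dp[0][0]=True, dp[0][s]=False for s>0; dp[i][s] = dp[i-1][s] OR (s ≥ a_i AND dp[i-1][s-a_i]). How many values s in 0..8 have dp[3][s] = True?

5

i\s   0   1   2   3   4   5   6   7   8
  0   T   F   F   F   F   F   F   F   F
  1   T   F   F   F   T   F   F   F   F
  2   T   F   T   F   T   F   T   F   F
  3   T   F   T   F   T   F   T   F   T
  4   T   F   T   F   T   F   T   T   T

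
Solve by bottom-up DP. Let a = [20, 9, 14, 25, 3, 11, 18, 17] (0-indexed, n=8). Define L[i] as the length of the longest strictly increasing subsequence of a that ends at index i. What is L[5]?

   i    0    1    2    3    4    5    6    7
a[i]   20    9   14   25    3   11   18   17
L[i]    1    1    2    3    1    2    3    3

2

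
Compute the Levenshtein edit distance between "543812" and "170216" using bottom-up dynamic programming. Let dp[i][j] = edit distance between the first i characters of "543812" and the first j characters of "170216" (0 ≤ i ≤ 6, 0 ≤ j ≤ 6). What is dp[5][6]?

5

   ''  1  7  0  2  1  6
''  0  1  2  3  4  5  6
 5  1  1  2  3  4  5  6
 4  2  2  2  3  4  5  6
 3  3  3  3  3  4  5  6
 8  4  4  4  4  4  5  6
 1  5  4  5  5  5  4  5
 2  6  5  5  6  5  5  5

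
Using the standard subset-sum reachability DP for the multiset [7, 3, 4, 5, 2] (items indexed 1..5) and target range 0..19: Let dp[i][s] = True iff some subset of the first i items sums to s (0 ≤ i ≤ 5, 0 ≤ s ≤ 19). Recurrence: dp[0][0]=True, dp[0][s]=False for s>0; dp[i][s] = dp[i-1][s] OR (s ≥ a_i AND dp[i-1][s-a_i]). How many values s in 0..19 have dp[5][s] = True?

i\s   0   1   2   3   4   5   6   7   8   9  10  11  12  13  14  15  16  17  18  19
  0   T   F   F   F   F   F   F   F   F   F   F   F   F   F   F   F   F   F   F   F
  1   T   F   F   F   F   F   F   T   F   F   F   F   F   F   F   F   F   F   F   F
  2   T   F   F   T   F   F   F   T   F   F   T   F   F   F   F   F   F   F   F   F
  3   T   F   F   T   T   F   F   T   F   F   T   T   F   F   T   F   F   F   F   F
  4   T   F   F   T   T   T   F   T   T   T   T   T   T   F   T   T   T   F   F   T
  5   T   F   T   T   T   T   T   T   T   T   T   T   T   T   T   T   T   T   T   T

19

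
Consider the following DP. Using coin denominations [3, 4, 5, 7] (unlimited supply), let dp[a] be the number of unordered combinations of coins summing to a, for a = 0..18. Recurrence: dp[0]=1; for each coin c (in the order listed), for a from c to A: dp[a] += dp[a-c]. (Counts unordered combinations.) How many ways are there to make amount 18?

8

after  coin     0     1     2     3     4     5     6     7     8     9    10    11    12    13    14    15    16    17    18
          3     1     0     0     1     0     0     1     0     0     1     0     0     1     0     0     1     0     0     1
          4     1     0     0     1     1     0     1     1     1     1     1     1     2     1     1     2     2     1     2
          5     1     0     0     1     1     1     1     1     2     2     2     2     3     3     3     4     4     4     5
          7     1     0     0     1     1     1     1     2     2     2     3     3     4     4     5     6     6     7     8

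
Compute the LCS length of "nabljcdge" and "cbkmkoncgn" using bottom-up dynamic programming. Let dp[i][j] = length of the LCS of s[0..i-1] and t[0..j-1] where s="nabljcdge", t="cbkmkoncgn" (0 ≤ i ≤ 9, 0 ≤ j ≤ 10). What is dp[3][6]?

1

   ''  c  b  k  m  k  o  n  c  g  n
''  0  0  0  0  0  0  0  0  0  0  0
 n  0  0  0  0  0  0  0  1  1  1  1
 a  0  0  0  0  0  0  0  1  1  1  1
 b  0  0  1  1  1  1  1  1  1  1  1
 l  0  0  1  1  1  1  1  1  1  1  1
 j  0  0  1  1  1  1  1  1  1  1  1
 c  0  1  1  1  1  1  1  1  2  2  2
 d  0  1  1  1  1  1  1  1  2  2  2
 g  0  1  1  1  1  1  1  1  2  3  3
 e  0  1  1  1  1  1  1  1  2  3  3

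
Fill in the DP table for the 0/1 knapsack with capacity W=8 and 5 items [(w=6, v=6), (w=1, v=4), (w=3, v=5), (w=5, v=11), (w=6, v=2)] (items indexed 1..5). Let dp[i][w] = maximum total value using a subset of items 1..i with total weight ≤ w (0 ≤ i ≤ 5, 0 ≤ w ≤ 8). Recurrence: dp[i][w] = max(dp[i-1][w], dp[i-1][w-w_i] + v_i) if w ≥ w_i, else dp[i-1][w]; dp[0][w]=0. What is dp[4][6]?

15

i\w   0   1   2   3   4   5   6   7   8
  0   0   0   0   0   0   0   0   0   0
  1   0   0   0   0   0   0   6   6   6
  2   0   4   4   4   4   4   6  10  10
  3   0   4   4   5   9   9   9  10  10
  4   0   4   4   5   9  11  15  15  16
  5   0   4   4   5   9  11  15  15  16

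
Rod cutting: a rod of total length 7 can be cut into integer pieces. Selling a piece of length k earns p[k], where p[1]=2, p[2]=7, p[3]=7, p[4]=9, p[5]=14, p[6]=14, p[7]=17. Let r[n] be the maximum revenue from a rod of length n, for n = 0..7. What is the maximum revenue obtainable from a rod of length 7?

   n    0    1    2    3    4    5    6    7
r[n]    0    2    7    9   14   16   21   23

23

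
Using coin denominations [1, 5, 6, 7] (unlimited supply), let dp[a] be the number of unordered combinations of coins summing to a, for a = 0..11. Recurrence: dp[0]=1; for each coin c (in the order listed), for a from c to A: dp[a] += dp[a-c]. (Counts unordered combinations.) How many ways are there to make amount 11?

after  coin     0     1     2     3     4     5     6     7     8     9    10    11
          1     1     1     1     1     1     1     1     1     1     1     1     1
          5     1     1     1     1     1     2     2     2     2     2     3     3
          6     1     1     1     1     1     2     3     3     3     3     4     5
          7     1     1     1     1     1     2     3     4     4     4     5     6

6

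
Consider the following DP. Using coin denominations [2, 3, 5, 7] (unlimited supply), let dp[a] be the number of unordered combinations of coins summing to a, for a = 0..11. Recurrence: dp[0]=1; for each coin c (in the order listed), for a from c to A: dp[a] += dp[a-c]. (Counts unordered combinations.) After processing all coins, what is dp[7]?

3

after  coin     0     1     2     3     4     5     6     7     8     9    10    11
          2     1     0     1     0     1     0     1     0     1     0     1     0
          3     1     0     1     1     1     1     2     1     2     2     2     2
          5     1     0     1     1     1     2     2     2     3     3     4     4
          7     1     0     1     1     1     2     2     3     3     4     5     5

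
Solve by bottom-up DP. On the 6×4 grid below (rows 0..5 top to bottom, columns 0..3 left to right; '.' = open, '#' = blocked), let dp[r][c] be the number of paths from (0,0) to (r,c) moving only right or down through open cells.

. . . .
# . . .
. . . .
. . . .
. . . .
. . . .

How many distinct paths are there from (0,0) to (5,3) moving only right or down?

r\c   0   1   2   3
  0   1   1   1   1
  1   0   1   2   3
  2   0   1   3   6
  3   0   1   4  10
  4   0   1   5  15
  5   0   1   6  21

21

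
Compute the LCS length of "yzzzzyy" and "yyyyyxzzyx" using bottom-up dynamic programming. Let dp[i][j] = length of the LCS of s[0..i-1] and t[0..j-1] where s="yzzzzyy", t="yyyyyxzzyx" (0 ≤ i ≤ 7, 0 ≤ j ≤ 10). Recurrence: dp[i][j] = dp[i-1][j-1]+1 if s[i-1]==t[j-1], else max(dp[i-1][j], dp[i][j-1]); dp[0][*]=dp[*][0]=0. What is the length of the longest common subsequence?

   ''  y  y  y  y  y  x  z  z  y  x
''  0  0  0  0  0  0  0  0  0  0  0
 y  0  1  1  1  1  1  1  1  1  1  1
 z  0  1  1  1  1  1  1  2  2  2  2
 z  0  1  1  1  1  1  1  2  3  3  3
 z  0  1  1  1  1  1  1  2  3  3  3
 z  0  1  1  1  1  1  1  2  3  3  3
 y  0  1  2  2  2  2  2  2  3  4  4
 y  0  1  2  3  3  3  3  3  3  4  4

4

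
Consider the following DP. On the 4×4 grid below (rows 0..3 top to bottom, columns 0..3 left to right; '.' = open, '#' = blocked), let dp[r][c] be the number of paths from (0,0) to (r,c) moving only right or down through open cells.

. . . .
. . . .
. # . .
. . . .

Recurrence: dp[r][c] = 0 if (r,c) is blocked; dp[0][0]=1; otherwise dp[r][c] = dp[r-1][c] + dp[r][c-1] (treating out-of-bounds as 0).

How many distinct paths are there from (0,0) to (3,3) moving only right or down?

r\c   0   1   2   3
  0   1   1   1   1
  1   1   2   3   4
  2   1   0   3   7
  3   1   1   4  11

11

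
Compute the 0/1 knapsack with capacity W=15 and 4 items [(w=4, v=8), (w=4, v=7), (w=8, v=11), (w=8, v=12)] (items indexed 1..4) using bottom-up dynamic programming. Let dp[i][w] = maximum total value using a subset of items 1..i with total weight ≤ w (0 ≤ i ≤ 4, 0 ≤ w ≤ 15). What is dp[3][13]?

19

i\w   0   1   2   3   4   5   6   7   8   9  10  11  12  13  14  15
  0   0   0   0   0   0   0   0   0   0   0   0   0   0   0   0   0
  1   0   0   0   0   8   8   8   8   8   8   8   8   8   8   8   8
  2   0   0   0   0   8   8   8   8  15  15  15  15  15  15  15  15
  3   0   0   0   0   8   8   8   8  15  15  15  15  19  19  19  19
  4   0   0   0   0   8   8   8   8  15  15  15  15  20  20  20  20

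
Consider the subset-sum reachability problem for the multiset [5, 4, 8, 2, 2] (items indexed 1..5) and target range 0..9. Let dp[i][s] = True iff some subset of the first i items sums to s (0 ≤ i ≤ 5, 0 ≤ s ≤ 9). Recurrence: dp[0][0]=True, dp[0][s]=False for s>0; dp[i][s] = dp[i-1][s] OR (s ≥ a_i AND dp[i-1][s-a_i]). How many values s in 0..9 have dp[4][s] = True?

i\s   0   1   2   3   4   5   6   7   8   9
  0   T   F   F   F   F   F   F   F   F   F
  1   T   F   F   F   F   T   F   F   F   F
  2   T   F   F   F   T   T   F   F   F   T
  3   T   F   F   F   T   T   F   F   T   T
  4   T   F   T   F   T   T   T   T   T   T
  5   T   F   T   F   T   T   T   T   T   T

8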